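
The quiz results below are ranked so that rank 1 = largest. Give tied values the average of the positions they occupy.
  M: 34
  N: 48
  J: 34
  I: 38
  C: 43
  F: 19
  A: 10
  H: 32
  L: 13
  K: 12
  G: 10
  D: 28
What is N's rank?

Sorted (descending): 48, 43, 38, 34, 34, 32, 28, 19, 13, 12, 10, 10
The 2 values of 34 occupy positions 4–5 → average rank (4+5)/2 = 4.5.
The 2 values of 10 occupy positions 11–12 → average rank (11+12)/2 = 11.5.
N has value 48 → rank 1.

1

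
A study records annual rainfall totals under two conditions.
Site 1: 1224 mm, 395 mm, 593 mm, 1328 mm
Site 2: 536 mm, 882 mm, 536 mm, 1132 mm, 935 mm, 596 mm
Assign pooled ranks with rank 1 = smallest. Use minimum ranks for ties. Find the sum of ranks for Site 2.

30

Sorted (ascending): 395, 536, 536, 593, 596, 882, 935, 1132, 1224, 1328
The 2 values of 536 occupy positions 2–3 → each gets rank 2.
Site 2 values → pooled ranks: 536→2, 882→6, 536→2, 1132→8, 935→7, 596→5
Rank sum = 2 + 6 + 2 + 8 + 7 + 5 = 30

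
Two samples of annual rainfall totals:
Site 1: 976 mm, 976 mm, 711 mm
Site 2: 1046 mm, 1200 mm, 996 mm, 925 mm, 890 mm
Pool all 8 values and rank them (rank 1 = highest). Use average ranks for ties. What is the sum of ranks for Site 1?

17

Sorted (descending): 1200, 1046, 996, 976, 976, 925, 890, 711
The 2 values of 976 occupy positions 4–5 → average rank (4+5)/2 = 4.5.
Site 1 values → pooled ranks: 976→4.5, 976→4.5, 711→8
Rank sum = 4.5 + 4.5 + 8 = 17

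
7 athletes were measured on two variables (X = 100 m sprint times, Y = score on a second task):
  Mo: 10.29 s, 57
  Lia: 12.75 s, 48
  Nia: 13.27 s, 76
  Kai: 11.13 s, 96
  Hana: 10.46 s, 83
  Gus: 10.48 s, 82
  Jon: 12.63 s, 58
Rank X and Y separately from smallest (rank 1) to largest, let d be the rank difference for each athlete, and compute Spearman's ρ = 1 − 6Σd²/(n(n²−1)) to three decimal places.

-0.214

Ranks of variable 1: 1, 6, 7, 4, 2, 3, 5
Ranks of variable 2: 2, 1, 4, 7, 6, 5, 3
d = r₁ − r₂: -1, 5, 3, -3, -4, -2, 2
d²: 1, 25, 9, 9, 16, 4, 4; Σd² = 68
ρ = 1 − 6·68/(7·48) = 1 − 408/336 = -0.214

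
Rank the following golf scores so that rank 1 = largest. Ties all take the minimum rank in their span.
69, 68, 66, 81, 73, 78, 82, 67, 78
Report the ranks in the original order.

Sorted (descending): 82, 81, 78, 78, 73, 69, 68, 67, 66
The 2 values of 78 occupy positions 3–4 → each gets rank 3.

6, 7, 9, 2, 5, 3, 1, 8, 3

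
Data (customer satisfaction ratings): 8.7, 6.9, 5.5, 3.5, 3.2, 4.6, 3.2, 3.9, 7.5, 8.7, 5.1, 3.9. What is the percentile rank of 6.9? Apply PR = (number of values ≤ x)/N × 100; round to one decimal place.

75.0

N = 12.
Strictly below 6.9: 8. Equal to 6.9: 1.
PR = 9/12 × 100 = 75.0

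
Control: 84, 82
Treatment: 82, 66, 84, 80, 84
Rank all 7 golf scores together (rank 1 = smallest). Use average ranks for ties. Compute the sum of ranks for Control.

9.5

Sorted (ascending): 66, 80, 82, 82, 84, 84, 84
The 2 values of 82 occupy positions 3–4 → average rank (3+4)/2 = 3.5.
The 3 values of 84 occupy positions 5–7 → average rank 6.
Control values → pooled ranks: 84→6, 82→3.5
Rank sum = 6 + 3.5 = 9.5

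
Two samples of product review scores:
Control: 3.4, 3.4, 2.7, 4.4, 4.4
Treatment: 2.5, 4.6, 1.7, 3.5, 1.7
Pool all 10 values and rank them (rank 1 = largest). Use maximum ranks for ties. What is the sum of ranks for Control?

25

Sorted (descending): 4.6, 4.4, 4.4, 3.5, 3.4, 3.4, 2.7, 2.5, 1.7, 1.7
The 2 values of 4.4 occupy positions 2–3 → each gets rank 3.
The 2 values of 3.4 occupy positions 5–6 → each gets rank 6.
The 2 values of 1.7 occupy positions 9–10 → each gets rank 10.
Control values → pooled ranks: 3.4→6, 3.4→6, 2.7→7, 4.4→3, 4.4→3
Rank sum = 6 + 6 + 7 + 3 + 3 = 25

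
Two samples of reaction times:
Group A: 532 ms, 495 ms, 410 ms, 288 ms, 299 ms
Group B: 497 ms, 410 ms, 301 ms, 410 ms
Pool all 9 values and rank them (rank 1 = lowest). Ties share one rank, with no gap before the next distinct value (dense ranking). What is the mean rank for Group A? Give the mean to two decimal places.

Sorted (ascending): 288, 299, 301, 410, 410, 410, 495, 497, 532
The 3 values of 410 share dense rank 4.
Remaining distinct values take the next consecutive integers.
Group A values → pooled ranks: 532→7, 495→5, 410→4, 288→1, 299→2
Mean rank = (7 + 5 + 4 + 1 + 2) / 5 = 3.80

3.80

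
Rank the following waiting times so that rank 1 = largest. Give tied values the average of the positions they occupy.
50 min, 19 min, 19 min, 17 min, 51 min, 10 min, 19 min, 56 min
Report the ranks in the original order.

Sorted (descending): 56, 51, 50, 19, 19, 19, 17, 10
The 3 values of 19 occupy positions 4–6 → average rank 5.

3, 5, 5, 7, 2, 8, 5, 1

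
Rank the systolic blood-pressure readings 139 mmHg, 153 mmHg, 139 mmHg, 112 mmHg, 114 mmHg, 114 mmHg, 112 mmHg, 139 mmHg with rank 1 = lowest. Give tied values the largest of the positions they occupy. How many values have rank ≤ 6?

4

Sorted (ascending): 112, 112, 114, 114, 139, 139, 139, 153
The 2 values of 112 occupy positions 1–2 → each gets rank 2.
The 2 values of 114 occupy positions 3–4 → each gets rank 4.
The 3 values of 139 occupy positions 5–7 → each gets rank 7.
Ranks ≤ 6: {2, 2, 4, 4} → 4 values.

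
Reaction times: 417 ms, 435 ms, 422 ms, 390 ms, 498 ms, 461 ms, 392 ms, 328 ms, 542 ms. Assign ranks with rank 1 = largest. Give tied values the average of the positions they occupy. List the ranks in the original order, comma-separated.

6, 4, 5, 8, 2, 3, 7, 9, 1

Sorted (descending): 542, 498, 461, 435, 422, 417, 392, 390, 328
No ties — each value takes its position as its rank.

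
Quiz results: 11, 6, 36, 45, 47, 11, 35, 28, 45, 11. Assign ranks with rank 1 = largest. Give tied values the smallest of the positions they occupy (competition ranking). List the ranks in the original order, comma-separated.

7, 10, 4, 2, 1, 7, 5, 6, 2, 7

Sorted (descending): 47, 45, 45, 36, 35, 28, 11, 11, 11, 6
The 2 values of 45 occupy positions 2–3 → each gets rank 2.
The 3 values of 11 occupy positions 7–9 → each gets rank 7.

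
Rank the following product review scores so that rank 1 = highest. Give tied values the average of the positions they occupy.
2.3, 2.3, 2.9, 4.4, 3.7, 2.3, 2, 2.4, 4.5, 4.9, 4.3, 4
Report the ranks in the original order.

Sorted (descending): 4.9, 4.5, 4.4, 4.3, 4, 3.7, 2.9, 2.4, 2.3, 2.3, 2.3, 2
The 3 values of 2.3 occupy positions 9–11 → average rank 10.

10, 10, 7, 3, 6, 10, 12, 8, 2, 1, 4, 5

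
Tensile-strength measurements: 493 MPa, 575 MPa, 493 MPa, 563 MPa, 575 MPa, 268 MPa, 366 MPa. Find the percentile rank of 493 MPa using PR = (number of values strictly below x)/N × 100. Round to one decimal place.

28.6

N = 7.
Strictly below 493: 2. Equal to 493: 2.
PR = 2/7 × 100 = 28.6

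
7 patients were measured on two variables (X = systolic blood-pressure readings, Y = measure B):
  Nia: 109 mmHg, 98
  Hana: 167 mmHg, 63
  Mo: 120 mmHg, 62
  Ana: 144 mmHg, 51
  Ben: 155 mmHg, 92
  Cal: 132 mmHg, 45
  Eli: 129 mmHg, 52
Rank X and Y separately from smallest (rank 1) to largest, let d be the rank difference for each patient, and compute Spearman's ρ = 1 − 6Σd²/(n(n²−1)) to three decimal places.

Ranks of variable 1: 1, 7, 2, 5, 6, 4, 3
Ranks of variable 2: 7, 5, 4, 2, 6, 1, 3
d = r₁ − r₂: -6, 2, -2, 3, 0, 3, 0
d²: 36, 4, 4, 9, 0, 9, 0; Σd² = 62
ρ = 1 − 6·62/(7·48) = 1 − 372/336 = -0.107

-0.107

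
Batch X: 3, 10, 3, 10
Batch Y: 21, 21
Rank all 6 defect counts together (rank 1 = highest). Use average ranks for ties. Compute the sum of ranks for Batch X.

18

Sorted (descending): 21, 21, 10, 10, 3, 3
The 2 values of 21 occupy positions 1–2 → average rank (1+2)/2 = 1.5.
The 2 values of 10 occupy positions 3–4 → average rank (3+4)/2 = 3.5.
The 2 values of 3 occupy positions 5–6 → average rank (5+6)/2 = 5.5.
Batch X values → pooled ranks: 3→5.5, 10→3.5, 3→5.5, 10→3.5
Rank sum = 5.5 + 3.5 + 5.5 + 3.5 = 18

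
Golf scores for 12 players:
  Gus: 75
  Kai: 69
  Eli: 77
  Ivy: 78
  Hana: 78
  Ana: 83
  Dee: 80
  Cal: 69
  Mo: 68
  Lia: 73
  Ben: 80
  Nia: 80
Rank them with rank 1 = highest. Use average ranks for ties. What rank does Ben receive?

3

Sorted (descending): 83, 80, 80, 80, 78, 78, 77, 75, 73, 69, 69, 68
The 3 values of 80 occupy positions 2–4 → average rank 3.
The 2 values of 78 occupy positions 5–6 → average rank (5+6)/2 = 5.5.
The 2 values of 69 occupy positions 10–11 → average rank (10+11)/2 = 10.5.
Ben has value 80 → rank 3.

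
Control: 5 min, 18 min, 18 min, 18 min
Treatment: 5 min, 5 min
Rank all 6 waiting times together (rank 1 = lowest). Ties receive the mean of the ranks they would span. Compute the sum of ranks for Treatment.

Sorted (ascending): 5, 5, 5, 18, 18, 18
The 3 values of 5 occupy positions 1–3 → average rank 2.
The 3 values of 18 occupy positions 4–6 → average rank 5.
Treatment values → pooled ranks: 5→2, 5→2
Rank sum = 2 + 2 = 4

4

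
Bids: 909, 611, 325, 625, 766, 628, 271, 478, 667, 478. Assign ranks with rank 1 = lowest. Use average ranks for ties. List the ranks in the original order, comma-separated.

10, 5, 2, 6, 9, 7, 1, 3.5, 8, 3.5

Sorted (ascending): 271, 325, 478, 478, 611, 625, 628, 667, 766, 909
The 2 values of 478 occupy positions 3–4 → average rank (3+4)/2 = 3.5.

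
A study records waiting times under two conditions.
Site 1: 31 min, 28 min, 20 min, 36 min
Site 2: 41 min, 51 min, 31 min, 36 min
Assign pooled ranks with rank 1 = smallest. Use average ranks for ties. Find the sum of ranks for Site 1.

12

Sorted (ascending): 20, 28, 31, 31, 36, 36, 41, 51
The 2 values of 31 occupy positions 3–4 → average rank (3+4)/2 = 3.5.
The 2 values of 36 occupy positions 5–6 → average rank (5+6)/2 = 5.5.
Site 1 values → pooled ranks: 31→3.5, 28→2, 20→1, 36→5.5
Rank sum = 3.5 + 2 + 1 + 5.5 = 12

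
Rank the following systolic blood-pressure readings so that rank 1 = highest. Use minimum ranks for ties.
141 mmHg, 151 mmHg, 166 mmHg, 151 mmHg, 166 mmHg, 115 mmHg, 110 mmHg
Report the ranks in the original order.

5, 3, 1, 3, 1, 6, 7

Sorted (descending): 166, 166, 151, 151, 141, 115, 110
The 2 values of 166 occupy positions 1–2 → each gets rank 1.
The 2 values of 151 occupy positions 3–4 → each gets rank 3.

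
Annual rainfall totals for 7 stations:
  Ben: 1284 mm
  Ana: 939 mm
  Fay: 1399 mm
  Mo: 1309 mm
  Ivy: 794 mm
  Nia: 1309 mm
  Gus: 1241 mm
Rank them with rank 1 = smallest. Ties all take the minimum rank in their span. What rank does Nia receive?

Sorted (ascending): 794, 939, 1241, 1284, 1309, 1309, 1399
The 2 values of 1309 occupy positions 5–6 → each gets rank 5.
Nia has value 1309 mm → rank 5.

5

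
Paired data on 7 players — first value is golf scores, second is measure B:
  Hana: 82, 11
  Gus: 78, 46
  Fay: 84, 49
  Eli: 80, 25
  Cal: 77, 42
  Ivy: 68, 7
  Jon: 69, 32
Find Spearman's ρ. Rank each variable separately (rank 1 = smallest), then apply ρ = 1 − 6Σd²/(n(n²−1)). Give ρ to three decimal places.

Ranks of variable 1: 6, 4, 7, 5, 3, 1, 2
Ranks of variable 2: 2, 6, 7, 3, 5, 1, 4
d = r₁ − r₂: 4, -2, 0, 2, -2, 0, -2
d²: 16, 4, 0, 4, 4, 0, 4; Σd² = 32
ρ = 1 − 6·32/(7·48) = 1 − 192/336 = 0.429

0.429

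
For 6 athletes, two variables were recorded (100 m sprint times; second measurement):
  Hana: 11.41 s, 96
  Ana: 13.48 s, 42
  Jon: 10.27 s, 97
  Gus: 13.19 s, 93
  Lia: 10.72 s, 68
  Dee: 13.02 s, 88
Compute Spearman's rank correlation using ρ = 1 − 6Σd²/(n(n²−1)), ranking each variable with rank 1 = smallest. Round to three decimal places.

Ranks of variable 1: 3, 6, 1, 5, 2, 4
Ranks of variable 2: 5, 1, 6, 4, 2, 3
d = r₁ − r₂: -2, 5, -5, 1, 0, 1
d²: 4, 25, 25, 1, 0, 1; Σd² = 56
ρ = 1 − 6·56/(6·35) = 1 − 336/210 = -0.600

-0.600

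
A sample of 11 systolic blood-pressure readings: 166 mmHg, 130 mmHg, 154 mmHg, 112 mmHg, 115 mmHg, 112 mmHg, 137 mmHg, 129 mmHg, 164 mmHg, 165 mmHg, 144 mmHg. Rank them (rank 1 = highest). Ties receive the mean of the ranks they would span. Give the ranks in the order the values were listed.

Sorted (descending): 166, 165, 164, 154, 144, 137, 130, 129, 115, 112, 112
The 2 values of 112 occupy positions 10–11 → average rank (10+11)/2 = 10.5.

1, 7, 4, 10.5, 9, 10.5, 6, 8, 3, 2, 5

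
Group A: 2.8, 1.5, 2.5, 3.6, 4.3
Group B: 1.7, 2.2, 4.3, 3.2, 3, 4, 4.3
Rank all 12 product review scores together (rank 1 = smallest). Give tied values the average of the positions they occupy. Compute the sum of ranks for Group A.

29

Sorted (ascending): 1.5, 1.7, 2.2, 2.5, 2.8, 3, 3.2, 3.6, 4, 4.3, 4.3, 4.3
The 3 values of 4.3 occupy positions 10–12 → average rank 11.
Group A values → pooled ranks: 2.8→5, 1.5→1, 2.5→4, 3.6→8, 4.3→11
Rank sum = 5 + 1 + 4 + 8 + 11 = 29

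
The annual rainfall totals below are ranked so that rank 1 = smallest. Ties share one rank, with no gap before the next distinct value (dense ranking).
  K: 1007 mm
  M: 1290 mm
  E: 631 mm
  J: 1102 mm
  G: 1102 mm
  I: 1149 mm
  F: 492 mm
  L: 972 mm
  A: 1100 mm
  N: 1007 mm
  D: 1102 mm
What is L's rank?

3

Sorted (ascending): 492, 631, 972, 1007, 1007, 1100, 1102, 1102, 1102, 1149, 1290
The 2 values of 1007 share dense rank 4.
The 3 values of 1102 share dense rank 6.
Remaining distinct values take the next consecutive integers.
L has value 972 mm → rank 3.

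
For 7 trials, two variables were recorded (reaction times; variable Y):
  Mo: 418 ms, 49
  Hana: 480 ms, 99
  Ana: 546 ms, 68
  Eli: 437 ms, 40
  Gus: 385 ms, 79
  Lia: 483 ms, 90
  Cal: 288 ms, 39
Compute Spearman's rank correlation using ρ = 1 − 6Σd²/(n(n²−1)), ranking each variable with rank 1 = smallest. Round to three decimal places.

0.536

Ranks of variable 1: 3, 5, 7, 4, 2, 6, 1
Ranks of variable 2: 3, 7, 4, 2, 5, 6, 1
d = r₁ − r₂: 0, -2, 3, 2, -3, 0, 0
d²: 0, 4, 9, 4, 9, 0, 0; Σd² = 26
ρ = 1 − 6·26/(7·48) = 1 − 156/336 = 0.536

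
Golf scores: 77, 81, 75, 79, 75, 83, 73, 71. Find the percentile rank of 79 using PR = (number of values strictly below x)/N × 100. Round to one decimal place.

62.5

N = 8.
Strictly below 79: 5. Equal to 79: 1.
PR = 5/8 × 100 = 62.5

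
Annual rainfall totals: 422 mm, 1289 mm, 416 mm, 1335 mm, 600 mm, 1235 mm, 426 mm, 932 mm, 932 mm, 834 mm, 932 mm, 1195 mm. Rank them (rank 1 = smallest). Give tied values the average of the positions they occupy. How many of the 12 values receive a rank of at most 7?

Sorted (ascending): 416, 422, 426, 600, 834, 932, 932, 932, 1195, 1235, 1289, 1335
The 3 values of 932 occupy positions 6–8 → average rank 7.
Ranks ≤ 7: {1, 2, 3, 4, 5, 7, 7, 7} → 8 values.

8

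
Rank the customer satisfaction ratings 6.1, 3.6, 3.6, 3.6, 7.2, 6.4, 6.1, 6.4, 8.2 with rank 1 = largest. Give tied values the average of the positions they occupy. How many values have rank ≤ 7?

6

Sorted (descending): 8.2, 7.2, 6.4, 6.4, 6.1, 6.1, 3.6, 3.6, 3.6
The 2 values of 6.4 occupy positions 3–4 → average rank (3+4)/2 = 3.5.
The 2 values of 6.1 occupy positions 5–6 → average rank (5+6)/2 = 5.5.
The 3 values of 3.6 occupy positions 7–9 → average rank 8.
Ranks ≤ 7: {1, 2, 3.5, 3.5, 5.5, 5.5} → 6 values.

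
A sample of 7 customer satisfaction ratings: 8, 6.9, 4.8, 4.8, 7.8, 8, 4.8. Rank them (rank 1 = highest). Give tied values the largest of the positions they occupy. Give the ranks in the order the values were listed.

2, 4, 7, 7, 3, 2, 7

Sorted (descending): 8, 8, 7.8, 6.9, 4.8, 4.8, 4.8
The 2 values of 8 occupy positions 1–2 → each gets rank 2.
The 3 values of 4.8 occupy positions 5–7 → each gets rank 7.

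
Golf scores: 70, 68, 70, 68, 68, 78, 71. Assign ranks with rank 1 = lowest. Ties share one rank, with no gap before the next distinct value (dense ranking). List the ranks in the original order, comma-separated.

2, 1, 2, 1, 1, 4, 3

Sorted (ascending): 68, 68, 68, 70, 70, 71, 78
The 3 values of 68 share dense rank 1.
The 2 values of 70 share dense rank 2.
Remaining distinct values take the next consecutive integers.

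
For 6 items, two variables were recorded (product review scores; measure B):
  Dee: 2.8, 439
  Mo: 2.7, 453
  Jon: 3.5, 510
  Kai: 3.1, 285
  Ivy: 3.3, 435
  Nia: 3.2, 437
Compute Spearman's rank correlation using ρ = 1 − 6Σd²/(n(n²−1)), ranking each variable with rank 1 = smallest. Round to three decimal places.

0.029

Ranks of variable 1: 2, 1, 6, 3, 5, 4
Ranks of variable 2: 4, 5, 6, 1, 2, 3
d = r₁ − r₂: -2, -4, 0, 2, 3, 1
d²: 4, 16, 0, 4, 9, 1; Σd² = 34
ρ = 1 − 6·34/(6·35) = 1 − 204/210 = 0.029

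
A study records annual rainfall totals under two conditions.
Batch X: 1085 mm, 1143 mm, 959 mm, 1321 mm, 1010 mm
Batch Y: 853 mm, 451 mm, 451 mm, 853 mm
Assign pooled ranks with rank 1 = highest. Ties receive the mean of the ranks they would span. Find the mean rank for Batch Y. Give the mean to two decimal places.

Sorted (descending): 1321, 1143, 1085, 1010, 959, 853, 853, 451, 451
The 2 values of 853 occupy positions 6–7 → average rank (6+7)/2 = 6.5.
The 2 values of 451 occupy positions 8–9 → average rank (8+9)/2 = 8.5.
Batch Y values → pooled ranks: 853→6.5, 451→8.5, 451→8.5, 853→6.5
Mean rank = (6.5 + 8.5 + 8.5 + 6.5) / 4 = 7.50

7.50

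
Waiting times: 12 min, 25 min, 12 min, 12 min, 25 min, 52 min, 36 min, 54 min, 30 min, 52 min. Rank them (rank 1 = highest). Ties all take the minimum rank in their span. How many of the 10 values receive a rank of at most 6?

7

Sorted (descending): 54, 52, 52, 36, 30, 25, 25, 12, 12, 12
The 2 values of 52 occupy positions 2–3 → each gets rank 2.
The 2 values of 25 occupy positions 6–7 → each gets rank 6.
The 3 values of 12 occupy positions 8–10 → each gets rank 8.
Ranks ≤ 6: {1, 2, 2, 4, 5, 6, 6} → 7 values.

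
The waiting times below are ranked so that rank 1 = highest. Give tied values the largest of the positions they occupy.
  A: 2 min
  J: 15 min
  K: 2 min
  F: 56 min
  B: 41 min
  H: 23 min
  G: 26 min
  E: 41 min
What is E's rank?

Sorted (descending): 56, 41, 41, 26, 23, 15, 2, 2
The 2 values of 41 occupy positions 2–3 → each gets rank 3.
The 2 values of 2 occupy positions 7–8 → each gets rank 8.
E has value 41 min → rank 3.

3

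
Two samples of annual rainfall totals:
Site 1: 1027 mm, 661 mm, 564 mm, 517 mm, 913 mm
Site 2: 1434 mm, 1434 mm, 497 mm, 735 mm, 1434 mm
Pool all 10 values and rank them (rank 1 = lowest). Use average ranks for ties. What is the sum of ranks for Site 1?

Sorted (ascending): 497, 517, 564, 661, 735, 913, 1027, 1434, 1434, 1434
The 3 values of 1434 occupy positions 8–10 → average rank 9.
Site 1 values → pooled ranks: 1027→7, 661→4, 564→3, 517→2, 913→6
Rank sum = 7 + 4 + 3 + 2 + 6 = 22

22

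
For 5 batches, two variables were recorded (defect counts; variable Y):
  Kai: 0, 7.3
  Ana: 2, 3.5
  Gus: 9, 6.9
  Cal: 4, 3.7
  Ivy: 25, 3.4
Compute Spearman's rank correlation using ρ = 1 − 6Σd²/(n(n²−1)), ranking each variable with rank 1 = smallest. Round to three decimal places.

-0.600

Ranks of variable 1: 1, 2, 4, 3, 5
Ranks of variable 2: 5, 2, 4, 3, 1
d = r₁ − r₂: -4, 0, 0, 0, 4
d²: 16, 0, 0, 0, 16; Σd² = 32
ρ = 1 − 6·32/(5·24) = 1 − 192/120 = -0.600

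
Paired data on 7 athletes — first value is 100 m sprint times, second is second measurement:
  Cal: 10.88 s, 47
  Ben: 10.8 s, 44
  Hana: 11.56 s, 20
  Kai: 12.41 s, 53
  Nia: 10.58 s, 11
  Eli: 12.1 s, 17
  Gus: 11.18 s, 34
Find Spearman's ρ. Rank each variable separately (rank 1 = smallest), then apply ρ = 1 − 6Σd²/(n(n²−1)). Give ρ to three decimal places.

Ranks of variable 1: 3, 2, 5, 7, 1, 6, 4
Ranks of variable 2: 6, 5, 3, 7, 1, 2, 4
d = r₁ − r₂: -3, -3, 2, 0, 0, 4, 0
d²: 9, 9, 4, 0, 0, 16, 0; Σd² = 38
ρ = 1 − 6·38/(7·48) = 1 − 228/336 = 0.321

0.321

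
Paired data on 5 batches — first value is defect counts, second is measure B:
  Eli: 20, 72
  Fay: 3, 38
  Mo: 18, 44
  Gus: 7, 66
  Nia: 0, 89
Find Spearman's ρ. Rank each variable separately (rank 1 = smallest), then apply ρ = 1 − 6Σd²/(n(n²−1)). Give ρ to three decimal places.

Ranks of variable 1: 5, 2, 4, 3, 1
Ranks of variable 2: 4, 1, 2, 3, 5
d = r₁ − r₂: 1, 1, 2, 0, -4
d²: 1, 1, 4, 0, 16; Σd² = 22
ρ = 1 − 6·22/(5·24) = 1 − 132/120 = -0.100

-0.100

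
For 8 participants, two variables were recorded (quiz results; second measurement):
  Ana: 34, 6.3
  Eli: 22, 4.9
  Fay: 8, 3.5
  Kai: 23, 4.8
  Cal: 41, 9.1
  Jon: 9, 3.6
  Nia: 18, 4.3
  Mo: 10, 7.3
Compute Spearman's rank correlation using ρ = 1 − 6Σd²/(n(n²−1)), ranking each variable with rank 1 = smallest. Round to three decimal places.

0.738

Ranks of variable 1: 7, 5, 1, 6, 8, 2, 4, 3
Ranks of variable 2: 6, 5, 1, 4, 8, 2, 3, 7
d = r₁ − r₂: 1, 0, 0, 2, 0, 0, 1, -4
d²: 1, 0, 0, 4, 0, 0, 1, 16; Σd² = 22
ρ = 1 − 6·22/(8·63) = 1 − 132/504 = 0.738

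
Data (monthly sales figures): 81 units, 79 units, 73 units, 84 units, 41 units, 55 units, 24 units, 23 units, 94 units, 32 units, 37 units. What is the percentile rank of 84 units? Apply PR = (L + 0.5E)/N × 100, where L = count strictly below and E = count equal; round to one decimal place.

86.4

N = 11.
Strictly below 84: 9. Equal to 84: 1.
PR = (9 + 0.5·1)/11 × 100 = 86.4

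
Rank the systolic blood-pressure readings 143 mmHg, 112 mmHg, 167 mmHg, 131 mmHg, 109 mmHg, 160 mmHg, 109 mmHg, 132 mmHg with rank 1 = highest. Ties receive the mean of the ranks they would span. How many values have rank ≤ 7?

Sorted (descending): 167, 160, 143, 132, 131, 112, 109, 109
The 2 values of 109 occupy positions 7–8 → average rank (7+8)/2 = 7.5.
Ranks ≤ 7: {1, 2, 3, 4, 5, 6} → 6 values.

6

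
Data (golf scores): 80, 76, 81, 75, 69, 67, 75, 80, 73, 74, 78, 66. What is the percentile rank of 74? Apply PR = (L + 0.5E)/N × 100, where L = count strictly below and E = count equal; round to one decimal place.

37.5

N = 12.
Strictly below 74: 4. Equal to 74: 1.
PR = (4 + 0.5·1)/12 × 100 = 37.5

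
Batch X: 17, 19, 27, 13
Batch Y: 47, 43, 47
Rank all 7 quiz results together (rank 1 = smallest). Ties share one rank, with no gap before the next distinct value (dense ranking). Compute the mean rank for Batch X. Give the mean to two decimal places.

2.50

Sorted (ascending): 13, 17, 19, 27, 43, 47, 47
The 2 values of 47 share dense rank 6.
Remaining distinct values take the next consecutive integers.
Batch X values → pooled ranks: 17→2, 19→3, 27→4, 13→1
Mean rank = (2 + 3 + 4 + 1) / 4 = 2.50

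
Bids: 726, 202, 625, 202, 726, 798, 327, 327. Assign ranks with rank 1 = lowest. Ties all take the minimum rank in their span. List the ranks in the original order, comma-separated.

Sorted (ascending): 202, 202, 327, 327, 625, 726, 726, 798
The 2 values of 202 occupy positions 1–2 → each gets rank 1.
The 2 values of 327 occupy positions 3–4 → each gets rank 3.
The 2 values of 726 occupy positions 6–7 → each gets rank 6.

6, 1, 5, 1, 6, 8, 3, 3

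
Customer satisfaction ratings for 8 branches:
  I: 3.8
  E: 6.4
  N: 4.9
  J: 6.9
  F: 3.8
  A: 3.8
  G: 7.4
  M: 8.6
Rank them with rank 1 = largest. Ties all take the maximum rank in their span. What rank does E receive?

4

Sorted (descending): 8.6, 7.4, 6.9, 6.4, 4.9, 3.8, 3.8, 3.8
The 3 values of 3.8 occupy positions 6–8 → each gets rank 8.
E has value 6.4 → rank 4.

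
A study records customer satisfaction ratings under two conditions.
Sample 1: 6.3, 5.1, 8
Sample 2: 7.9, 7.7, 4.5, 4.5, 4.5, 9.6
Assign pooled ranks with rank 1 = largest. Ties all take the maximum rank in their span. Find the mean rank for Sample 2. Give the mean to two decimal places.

5.83

Sorted (descending): 9.6, 8, 7.9, 7.7, 6.3, 5.1, 4.5, 4.5, 4.5
The 3 values of 4.5 occupy positions 7–9 → each gets rank 9.
Sample 2 values → pooled ranks: 7.9→3, 7.7→4, 4.5→9, 4.5→9, 4.5→9, 9.6→1
Mean rank = (3 + 4 + 9 + 9 + 9 + 1) / 6 = 5.83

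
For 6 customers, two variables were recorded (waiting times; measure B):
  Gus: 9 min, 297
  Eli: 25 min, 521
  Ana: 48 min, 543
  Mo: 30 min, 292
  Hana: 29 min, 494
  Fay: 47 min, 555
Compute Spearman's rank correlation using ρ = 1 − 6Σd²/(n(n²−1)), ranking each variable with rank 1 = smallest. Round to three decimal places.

Ranks of variable 1: 1, 2, 6, 4, 3, 5
Ranks of variable 2: 2, 4, 5, 1, 3, 6
d = r₁ − r₂: -1, -2, 1, 3, 0, -1
d²: 1, 4, 1, 9, 0, 1; Σd² = 16
ρ = 1 − 6·16/(6·35) = 1 − 96/210 = 0.543

0.543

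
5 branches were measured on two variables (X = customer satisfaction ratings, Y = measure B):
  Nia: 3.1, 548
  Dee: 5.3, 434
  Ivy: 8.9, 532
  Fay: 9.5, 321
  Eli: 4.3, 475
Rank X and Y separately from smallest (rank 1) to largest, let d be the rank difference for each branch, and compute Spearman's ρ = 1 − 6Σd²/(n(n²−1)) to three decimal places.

-0.700

Ranks of variable 1: 1, 3, 4, 5, 2
Ranks of variable 2: 5, 2, 4, 1, 3
d = r₁ − r₂: -4, 1, 0, 4, -1
d²: 16, 1, 0, 16, 1; Σd² = 34
ρ = 1 − 6·34/(5·24) = 1 − 204/120 = -0.700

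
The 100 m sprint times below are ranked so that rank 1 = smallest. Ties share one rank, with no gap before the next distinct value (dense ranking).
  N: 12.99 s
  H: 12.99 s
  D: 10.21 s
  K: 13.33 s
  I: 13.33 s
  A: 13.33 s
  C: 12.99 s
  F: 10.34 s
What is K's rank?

Sorted (ascending): 10.21, 10.34, 12.99, 12.99, 12.99, 13.33, 13.33, 13.33
The 3 values of 12.99 share dense rank 3.
The 3 values of 13.33 share dense rank 4.
Remaining distinct values take the next consecutive integers.
K has value 13.33 s → rank 4.

4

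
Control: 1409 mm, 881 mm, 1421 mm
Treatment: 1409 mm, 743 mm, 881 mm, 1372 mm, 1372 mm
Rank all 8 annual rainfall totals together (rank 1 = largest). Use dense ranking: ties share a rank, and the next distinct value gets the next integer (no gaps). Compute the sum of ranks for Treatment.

17

Sorted (descending): 1421, 1409, 1409, 1372, 1372, 881, 881, 743
The 2 values of 1409 share dense rank 2.
The 2 values of 1372 share dense rank 3.
The 2 values of 881 share dense rank 4.
Remaining distinct values take the next consecutive integers.
Treatment values → pooled ranks: 1409→2, 743→5, 881→4, 1372→3, 1372→3
Rank sum = 2 + 5 + 4 + 3 + 3 = 17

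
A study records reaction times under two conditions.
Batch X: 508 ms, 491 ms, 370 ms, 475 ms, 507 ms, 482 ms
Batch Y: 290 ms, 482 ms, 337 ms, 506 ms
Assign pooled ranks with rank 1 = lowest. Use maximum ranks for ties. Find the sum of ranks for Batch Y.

17

Sorted (ascending): 290, 337, 370, 475, 482, 482, 491, 506, 507, 508
The 2 values of 482 occupy positions 5–6 → each gets rank 6.
Batch Y values → pooled ranks: 290→1, 482→6, 337→2, 506→8
Rank sum = 1 + 6 + 2 + 8 = 17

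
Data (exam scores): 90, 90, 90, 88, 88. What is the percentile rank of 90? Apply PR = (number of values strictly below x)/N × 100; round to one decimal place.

N = 5.
Strictly below 90: 2. Equal to 90: 3.
PR = 2/5 × 100 = 40.0

40.0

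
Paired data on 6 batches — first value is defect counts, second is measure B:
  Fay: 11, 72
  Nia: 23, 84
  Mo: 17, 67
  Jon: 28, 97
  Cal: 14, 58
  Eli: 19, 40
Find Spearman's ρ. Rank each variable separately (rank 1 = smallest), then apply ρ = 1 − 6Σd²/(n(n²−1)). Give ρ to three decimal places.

0.486

Ranks of variable 1: 1, 5, 3, 6, 2, 4
Ranks of variable 2: 4, 5, 3, 6, 2, 1
d = r₁ − r₂: -3, 0, 0, 0, 0, 3
d²: 9, 0, 0, 0, 0, 9; Σd² = 18
ρ = 1 − 6·18/(6·35) = 1 − 108/210 = 0.486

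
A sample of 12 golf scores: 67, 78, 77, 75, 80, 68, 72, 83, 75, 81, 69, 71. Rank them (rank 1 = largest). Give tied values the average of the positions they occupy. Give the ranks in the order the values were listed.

12, 4, 5, 6.5, 3, 11, 8, 1, 6.5, 2, 10, 9

Sorted (descending): 83, 81, 80, 78, 77, 75, 75, 72, 71, 69, 68, 67
The 2 values of 75 occupy positions 6–7 → average rank (6+7)/2 = 6.5.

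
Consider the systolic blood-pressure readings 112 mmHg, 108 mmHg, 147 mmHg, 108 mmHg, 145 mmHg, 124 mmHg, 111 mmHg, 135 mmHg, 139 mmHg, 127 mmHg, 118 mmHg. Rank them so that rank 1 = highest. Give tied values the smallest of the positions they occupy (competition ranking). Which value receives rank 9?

111

Sorted (descending): 147, 145, 139, 135, 127, 124, 118, 112, 111, 108, 108
The 2 values of 108 occupy positions 10–11 → each gets rank 10.
Rank 9 → value 111.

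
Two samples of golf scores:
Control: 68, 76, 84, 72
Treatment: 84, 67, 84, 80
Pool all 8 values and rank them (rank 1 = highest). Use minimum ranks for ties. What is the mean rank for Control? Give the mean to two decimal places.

Sorted (descending): 84, 84, 84, 80, 76, 72, 68, 67
The 3 values of 84 occupy positions 1–3 → each gets rank 1.
Control values → pooled ranks: 68→7, 76→5, 84→1, 72→6
Mean rank = (7 + 5 + 1 + 6) / 4 = 4.75

4.75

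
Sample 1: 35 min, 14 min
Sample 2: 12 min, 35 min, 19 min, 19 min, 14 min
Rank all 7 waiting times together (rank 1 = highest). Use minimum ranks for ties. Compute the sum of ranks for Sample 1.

Sorted (descending): 35, 35, 19, 19, 14, 14, 12
The 2 values of 35 occupy positions 1–2 → each gets rank 1.
The 2 values of 19 occupy positions 3–4 → each gets rank 3.
The 2 values of 14 occupy positions 5–6 → each gets rank 5.
Sample 1 values → pooled ranks: 35→1, 14→5
Rank sum = 1 + 5 = 6

6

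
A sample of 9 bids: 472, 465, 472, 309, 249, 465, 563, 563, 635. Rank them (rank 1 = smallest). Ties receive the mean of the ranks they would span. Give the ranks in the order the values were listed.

Sorted (ascending): 249, 309, 465, 465, 472, 472, 563, 563, 635
The 2 values of 465 occupy positions 3–4 → average rank (3+4)/2 = 3.5.
The 2 values of 472 occupy positions 5–6 → average rank (5+6)/2 = 5.5.
The 2 values of 563 occupy positions 7–8 → average rank (7+8)/2 = 7.5.

5.5, 3.5, 5.5, 2, 1, 3.5, 7.5, 7.5, 9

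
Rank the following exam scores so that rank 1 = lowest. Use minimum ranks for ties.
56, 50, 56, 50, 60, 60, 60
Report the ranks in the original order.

3, 1, 3, 1, 5, 5, 5

Sorted (ascending): 50, 50, 56, 56, 60, 60, 60
The 2 values of 50 occupy positions 1–2 → each gets rank 1.
The 2 values of 56 occupy positions 3–4 → each gets rank 3.
The 3 values of 60 occupy positions 5–7 → each gets rank 5.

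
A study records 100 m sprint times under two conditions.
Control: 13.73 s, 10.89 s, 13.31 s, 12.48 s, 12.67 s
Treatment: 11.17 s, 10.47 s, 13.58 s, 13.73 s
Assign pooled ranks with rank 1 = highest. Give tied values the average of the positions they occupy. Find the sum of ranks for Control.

Sorted (descending): 13.73, 13.73, 13.58, 13.31, 12.67, 12.48, 11.17, 10.89, 10.47
The 2 values of 13.73 occupy positions 1–2 → average rank (1+2)/2 = 1.5.
Control values → pooled ranks: 13.73→1.5, 10.89→8, 13.31→4, 12.48→6, 12.67→5
Rank sum = 1.5 + 8 + 4 + 6 + 5 = 24.5

24.5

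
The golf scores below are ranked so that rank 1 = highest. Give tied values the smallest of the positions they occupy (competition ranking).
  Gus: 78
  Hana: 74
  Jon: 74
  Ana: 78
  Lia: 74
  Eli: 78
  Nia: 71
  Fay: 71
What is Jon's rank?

Sorted (descending): 78, 78, 78, 74, 74, 74, 71, 71
The 3 values of 78 occupy positions 1–3 → each gets rank 1.
The 3 values of 74 occupy positions 4–6 → each gets rank 4.
The 2 values of 71 occupy positions 7–8 → each gets rank 7.
Jon has value 74 → rank 4.

4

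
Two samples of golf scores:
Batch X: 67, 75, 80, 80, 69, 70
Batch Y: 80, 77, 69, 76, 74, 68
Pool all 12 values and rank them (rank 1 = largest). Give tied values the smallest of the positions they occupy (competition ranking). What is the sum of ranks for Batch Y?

Sorted (descending): 80, 80, 80, 77, 76, 75, 74, 70, 69, 69, 68, 67
The 3 values of 80 occupy positions 1–3 → each gets rank 1.
The 2 values of 69 occupy positions 9–10 → each gets rank 9.
Batch Y values → pooled ranks: 80→1, 77→4, 69→9, 76→5, 74→7, 68→11
Rank sum = 1 + 4 + 9 + 5 + 7 + 11 = 37

37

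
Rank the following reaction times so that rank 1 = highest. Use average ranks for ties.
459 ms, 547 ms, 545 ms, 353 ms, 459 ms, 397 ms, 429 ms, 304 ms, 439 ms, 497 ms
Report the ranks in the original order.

Sorted (descending): 547, 545, 497, 459, 459, 439, 429, 397, 353, 304
The 2 values of 459 occupy positions 4–5 → average rank (4+5)/2 = 4.5.

4.5, 1, 2, 9, 4.5, 8, 7, 10, 6, 3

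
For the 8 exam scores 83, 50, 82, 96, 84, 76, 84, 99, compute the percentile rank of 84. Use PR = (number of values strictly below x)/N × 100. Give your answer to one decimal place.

N = 8.
Strictly below 84: 4. Equal to 84: 2.
PR = 4/8 × 100 = 50.0

50.0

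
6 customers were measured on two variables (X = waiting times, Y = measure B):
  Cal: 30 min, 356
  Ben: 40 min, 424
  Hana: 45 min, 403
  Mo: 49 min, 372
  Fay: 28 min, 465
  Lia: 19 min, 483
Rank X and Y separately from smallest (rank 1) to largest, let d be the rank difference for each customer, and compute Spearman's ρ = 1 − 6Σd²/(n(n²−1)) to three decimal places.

Ranks of variable 1: 3, 4, 5, 6, 2, 1
Ranks of variable 2: 1, 4, 3, 2, 5, 6
d = r₁ − r₂: 2, 0, 2, 4, -3, -5
d²: 4, 0, 4, 16, 9, 25; Σd² = 58
ρ = 1 − 6·58/(6·35) = 1 − 348/210 = -0.657

-0.657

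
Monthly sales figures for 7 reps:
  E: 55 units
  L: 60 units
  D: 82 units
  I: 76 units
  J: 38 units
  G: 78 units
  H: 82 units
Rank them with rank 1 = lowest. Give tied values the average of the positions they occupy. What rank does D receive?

Sorted (ascending): 38, 55, 60, 76, 78, 82, 82
The 2 values of 82 occupy positions 6–7 → average rank (6+7)/2 = 6.5.
D has value 82 units → rank 6.5.

6.5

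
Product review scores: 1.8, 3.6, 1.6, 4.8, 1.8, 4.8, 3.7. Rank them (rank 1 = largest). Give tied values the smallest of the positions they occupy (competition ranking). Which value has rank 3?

3.7

Sorted (descending): 4.8, 4.8, 3.7, 3.6, 1.8, 1.8, 1.6
The 2 values of 4.8 occupy positions 1–2 → each gets rank 1.
The 2 values of 1.8 occupy positions 5–6 → each gets rank 5.
Rank 3 → value 3.7.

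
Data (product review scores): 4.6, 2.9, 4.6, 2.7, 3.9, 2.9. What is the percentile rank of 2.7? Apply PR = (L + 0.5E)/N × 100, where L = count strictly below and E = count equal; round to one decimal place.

N = 6.
Strictly below 2.7: 0. Equal to 2.7: 1.
PR = (0 + 0.5·1)/6 × 100 = 8.3

8.3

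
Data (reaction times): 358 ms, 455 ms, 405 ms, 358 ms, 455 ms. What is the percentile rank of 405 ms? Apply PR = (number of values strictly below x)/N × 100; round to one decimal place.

40.0

N = 5.
Strictly below 405: 2. Equal to 405: 1.
PR = 2/5 × 100 = 40.0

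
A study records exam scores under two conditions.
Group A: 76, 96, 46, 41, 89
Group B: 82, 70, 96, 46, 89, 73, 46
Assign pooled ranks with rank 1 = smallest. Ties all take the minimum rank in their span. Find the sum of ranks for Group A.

30

Sorted (ascending): 41, 46, 46, 46, 70, 73, 76, 82, 89, 89, 96, 96
The 3 values of 46 occupy positions 2–4 → each gets rank 2.
The 2 values of 89 occupy positions 9–10 → each gets rank 9.
The 2 values of 96 occupy positions 11–12 → each gets rank 11.
Group A values → pooled ranks: 76→7, 96→11, 46→2, 41→1, 89→9
Rank sum = 7 + 11 + 2 + 1 + 9 = 30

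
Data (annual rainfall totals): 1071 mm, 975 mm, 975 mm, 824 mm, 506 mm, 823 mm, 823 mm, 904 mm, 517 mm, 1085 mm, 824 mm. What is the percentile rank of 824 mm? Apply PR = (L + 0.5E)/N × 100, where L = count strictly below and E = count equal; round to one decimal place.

N = 11.
Strictly below 824: 4. Equal to 824: 2.
PR = (4 + 0.5·2)/11 × 100 = 45.5

45.5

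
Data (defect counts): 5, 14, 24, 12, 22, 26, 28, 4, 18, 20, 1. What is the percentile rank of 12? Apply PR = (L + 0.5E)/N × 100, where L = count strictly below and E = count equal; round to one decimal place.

31.8

N = 11.
Strictly below 12: 3. Equal to 12: 1.
PR = (3 + 0.5·1)/11 × 100 = 31.8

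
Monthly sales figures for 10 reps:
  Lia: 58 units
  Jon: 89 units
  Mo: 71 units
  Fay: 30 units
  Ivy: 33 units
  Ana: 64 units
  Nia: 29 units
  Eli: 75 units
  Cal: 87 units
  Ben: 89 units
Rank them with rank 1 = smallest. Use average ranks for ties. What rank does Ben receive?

9.5

Sorted (ascending): 29, 30, 33, 58, 64, 71, 75, 87, 89, 89
The 2 values of 89 occupy positions 9–10 → average rank (9+10)/2 = 9.5.
Ben has value 89 units → rank 9.5.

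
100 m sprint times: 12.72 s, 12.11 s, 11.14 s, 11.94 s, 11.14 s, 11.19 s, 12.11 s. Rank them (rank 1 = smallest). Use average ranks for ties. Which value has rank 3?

Sorted (ascending): 11.14, 11.14, 11.19, 11.94, 12.11, 12.11, 12.72
The 2 values of 11.14 occupy positions 1–2 → average rank (1+2)/2 = 1.5.
The 2 values of 12.11 occupy positions 5–6 → average rank (5+6)/2 = 5.5.
Rank 3 → value 11.19.

11.19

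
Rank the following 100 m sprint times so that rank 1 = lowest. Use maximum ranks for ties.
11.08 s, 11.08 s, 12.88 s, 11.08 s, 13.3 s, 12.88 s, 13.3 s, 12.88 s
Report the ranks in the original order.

3, 3, 6, 3, 8, 6, 8, 6

Sorted (ascending): 11.08, 11.08, 11.08, 12.88, 12.88, 12.88, 13.3, 13.3
The 3 values of 11.08 occupy positions 1–3 → each gets rank 3.
The 3 values of 12.88 occupy positions 4–6 → each gets rank 6.
The 2 values of 13.3 occupy positions 7–8 → each gets rank 8.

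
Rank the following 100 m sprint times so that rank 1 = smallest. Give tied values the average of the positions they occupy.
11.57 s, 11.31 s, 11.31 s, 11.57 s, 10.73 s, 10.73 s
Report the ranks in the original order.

Sorted (ascending): 10.73, 10.73, 11.31, 11.31, 11.57, 11.57
The 2 values of 10.73 occupy positions 1–2 → average rank (1+2)/2 = 1.5.
The 2 values of 11.31 occupy positions 3–4 → average rank (3+4)/2 = 3.5.
The 2 values of 11.57 occupy positions 5–6 → average rank (5+6)/2 = 5.5.

5.5, 3.5, 3.5, 5.5, 1.5, 1.5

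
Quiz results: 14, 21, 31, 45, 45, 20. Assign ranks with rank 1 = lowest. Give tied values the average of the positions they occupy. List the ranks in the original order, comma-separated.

1, 3, 4, 5.5, 5.5, 2

Sorted (ascending): 14, 20, 21, 31, 45, 45
The 2 values of 45 occupy positions 5–6 → average rank (5+6)/2 = 5.5.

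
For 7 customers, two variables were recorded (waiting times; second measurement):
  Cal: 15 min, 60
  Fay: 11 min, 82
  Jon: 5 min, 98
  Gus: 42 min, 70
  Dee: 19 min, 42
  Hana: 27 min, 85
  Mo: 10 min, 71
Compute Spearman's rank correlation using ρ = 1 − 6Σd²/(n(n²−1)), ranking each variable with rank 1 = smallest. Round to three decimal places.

-0.429

Ranks of variable 1: 4, 3, 1, 7, 5, 6, 2
Ranks of variable 2: 2, 5, 7, 3, 1, 6, 4
d = r₁ − r₂: 2, -2, -6, 4, 4, 0, -2
d²: 4, 4, 36, 16, 16, 0, 4; Σd² = 80
ρ = 1 − 6·80/(7·48) = 1 − 480/336 = -0.429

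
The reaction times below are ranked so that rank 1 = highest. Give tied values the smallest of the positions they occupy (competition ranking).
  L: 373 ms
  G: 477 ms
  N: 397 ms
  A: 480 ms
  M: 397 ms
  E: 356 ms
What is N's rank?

Sorted (descending): 480, 477, 397, 397, 373, 356
The 2 values of 397 occupy positions 3–4 → each gets rank 3.
N has value 397 ms → rank 3.

3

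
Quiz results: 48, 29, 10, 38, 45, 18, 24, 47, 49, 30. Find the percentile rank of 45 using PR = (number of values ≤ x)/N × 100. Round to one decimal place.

70.0

N = 10.
Strictly below 45: 6. Equal to 45: 1.
PR = 7/10 × 100 = 70.0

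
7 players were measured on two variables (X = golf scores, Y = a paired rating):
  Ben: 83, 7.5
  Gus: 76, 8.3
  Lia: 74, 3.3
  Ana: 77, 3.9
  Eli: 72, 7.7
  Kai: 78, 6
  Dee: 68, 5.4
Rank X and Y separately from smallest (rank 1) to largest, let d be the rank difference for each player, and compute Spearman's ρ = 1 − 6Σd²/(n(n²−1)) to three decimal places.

0.107

Ranks of variable 1: 7, 4, 3, 5, 2, 6, 1
Ranks of variable 2: 5, 7, 1, 2, 6, 4, 3
d = r₁ − r₂: 2, -3, 2, 3, -4, 2, -2
d²: 4, 9, 4, 9, 16, 4, 4; Σd² = 50
ρ = 1 − 6·50/(7·48) = 1 − 300/336 = 0.107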